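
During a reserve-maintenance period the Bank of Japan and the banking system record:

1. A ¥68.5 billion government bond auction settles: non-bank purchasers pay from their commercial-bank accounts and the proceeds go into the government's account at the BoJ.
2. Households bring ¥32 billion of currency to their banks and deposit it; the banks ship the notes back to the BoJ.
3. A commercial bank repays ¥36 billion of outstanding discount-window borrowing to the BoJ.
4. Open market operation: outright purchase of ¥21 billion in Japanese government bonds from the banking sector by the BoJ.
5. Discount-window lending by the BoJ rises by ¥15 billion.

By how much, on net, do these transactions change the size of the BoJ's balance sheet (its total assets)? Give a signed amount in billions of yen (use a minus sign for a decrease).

¥0 (no change)

Government account inflow ¥68.5 billion: only the composition of liabilities changes → 0.
Currency deposit ¥32 billion: only the composition of liabilities changes → 0.
Discount-window repayment ¥36 billion: a BoJ asset is shed → −¥36B.
OMO purchase (from banks) ¥21 billion: a BoJ asset is acquired → +¥21B.
Discount-window loan ¥15 billion: a BoJ asset is acquired → +¥15B.
Net: 0 + 0 − 36 + 21 + 15 = ¥0 (no change).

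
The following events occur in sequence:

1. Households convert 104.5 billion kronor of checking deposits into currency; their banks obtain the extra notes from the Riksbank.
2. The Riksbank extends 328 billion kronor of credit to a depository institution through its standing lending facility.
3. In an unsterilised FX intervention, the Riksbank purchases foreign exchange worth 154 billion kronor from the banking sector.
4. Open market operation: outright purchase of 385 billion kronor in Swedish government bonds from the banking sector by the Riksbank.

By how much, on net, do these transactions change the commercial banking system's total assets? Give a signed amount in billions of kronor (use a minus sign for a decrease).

+223.5 billion

Riksbank balance sheet:
  Assets:      Securities +385B, Loans to banks +328B, Foreign assets +154B
  Liabilities: Bank reserves +762.5B, Currency in circulation +104.5B
Commercial banking system:
  Assets:      Reserves at CB +762.5B, Securities −385B, Foreign assets −154B
  Liabilities: Checkable deposits −104.5B, Borrowings from CB +328B
Change in total bank assets = +223.5 billion.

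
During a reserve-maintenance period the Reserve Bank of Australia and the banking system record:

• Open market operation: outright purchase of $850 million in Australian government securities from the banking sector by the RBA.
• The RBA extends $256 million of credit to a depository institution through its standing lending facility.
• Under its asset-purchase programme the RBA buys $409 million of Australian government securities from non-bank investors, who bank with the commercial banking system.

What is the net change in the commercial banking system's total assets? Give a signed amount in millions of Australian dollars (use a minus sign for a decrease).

+$665 million

RBA balance sheet:
  Assets:      Securities +$1259M, Loans to banks +$256M
  Liabilities: Bank reserves +$1515M
Commercial banking system:
  Assets:      Reserves at CB +$1515M, Securities −$850M
  Liabilities: Checkable deposits +$409M, Borrowings from CB +$256M
Change in total bank assets = +$665 million.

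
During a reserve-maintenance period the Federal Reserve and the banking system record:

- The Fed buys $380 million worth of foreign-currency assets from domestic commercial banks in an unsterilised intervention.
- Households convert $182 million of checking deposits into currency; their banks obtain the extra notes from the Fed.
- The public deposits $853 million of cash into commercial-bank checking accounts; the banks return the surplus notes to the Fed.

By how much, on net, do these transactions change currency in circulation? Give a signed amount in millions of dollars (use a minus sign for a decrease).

-$671 million

FX purchase $380 million: no currency enters or leaves circulation → 0.
Currency withdrawal $182 million: notes leave the central bank → +$182M.
Currency deposit $853 million: notes return to the central bank → −$853M.
Net: 0 + 182 − 853 = -$671 million.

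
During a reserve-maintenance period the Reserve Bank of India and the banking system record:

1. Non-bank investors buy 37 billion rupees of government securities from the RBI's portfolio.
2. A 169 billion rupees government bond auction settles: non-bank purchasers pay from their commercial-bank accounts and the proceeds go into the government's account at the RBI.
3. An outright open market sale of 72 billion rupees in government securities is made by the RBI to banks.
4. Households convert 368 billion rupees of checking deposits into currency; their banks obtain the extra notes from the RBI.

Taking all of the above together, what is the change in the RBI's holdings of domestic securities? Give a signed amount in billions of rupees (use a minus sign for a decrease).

-109 billion

RBI balance sheet:
  Assets:      Securities −109B
  Liabilities: Bank reserves −646B, Currency in circulation +368B, Government deposits +169B
So the change in the RBI's holdings of domestic securities is -109 billion.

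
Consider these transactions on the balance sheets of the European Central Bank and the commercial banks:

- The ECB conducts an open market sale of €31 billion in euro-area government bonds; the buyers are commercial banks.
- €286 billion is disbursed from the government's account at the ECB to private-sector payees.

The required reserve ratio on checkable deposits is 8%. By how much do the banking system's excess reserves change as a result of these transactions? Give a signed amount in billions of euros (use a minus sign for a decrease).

+€232.12 billion

OMO sale (to banks) €31 billion: reserves −€31B, deposits 0.
Government spending €286 billion: reserves +€286B, deposits +€286B.
Totals: Δreserves = +€255B, Δdeposits = +€286B.
Δrequired reserves = 8% × +€286B = +€22.88B.
Δexcess reserves = Δreserves − Δrequired = +€255B − (+€22.88B) = +€232.12 billion.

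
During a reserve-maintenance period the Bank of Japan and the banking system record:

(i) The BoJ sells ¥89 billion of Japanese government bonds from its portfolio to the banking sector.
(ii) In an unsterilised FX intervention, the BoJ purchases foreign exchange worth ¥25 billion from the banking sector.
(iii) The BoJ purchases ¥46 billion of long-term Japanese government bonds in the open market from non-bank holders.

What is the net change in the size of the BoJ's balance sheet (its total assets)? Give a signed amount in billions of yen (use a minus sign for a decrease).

-¥18 billion

OMO sale (to banks) ¥89 billion: a BoJ asset is shed → −¥89B.
FX purchase ¥25 billion: a BoJ asset is acquired → +¥25B.
Asset purchase (from non-banks) ¥46 billion: a BoJ asset is acquired → +¥46B.
Net: −89 + 25 + 46 = -¥18 billion.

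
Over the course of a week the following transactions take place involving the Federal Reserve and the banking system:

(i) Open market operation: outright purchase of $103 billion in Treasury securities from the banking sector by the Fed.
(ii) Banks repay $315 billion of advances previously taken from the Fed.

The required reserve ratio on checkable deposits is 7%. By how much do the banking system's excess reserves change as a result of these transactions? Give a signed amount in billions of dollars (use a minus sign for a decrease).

-$212 billion

OMO purchase (from banks) $103 billion: reserves +$103B, deposits 0.
Discount-window repayment $315 billion: reserves −$315B, deposits 0.
Totals: Δreserves = −$212B, Δdeposits = 0.
Δrequired reserves = 7% × 0 = 0.
Δexcess reserves = Δreserves − Δrequired = −$212B − (0) = -$212 billion.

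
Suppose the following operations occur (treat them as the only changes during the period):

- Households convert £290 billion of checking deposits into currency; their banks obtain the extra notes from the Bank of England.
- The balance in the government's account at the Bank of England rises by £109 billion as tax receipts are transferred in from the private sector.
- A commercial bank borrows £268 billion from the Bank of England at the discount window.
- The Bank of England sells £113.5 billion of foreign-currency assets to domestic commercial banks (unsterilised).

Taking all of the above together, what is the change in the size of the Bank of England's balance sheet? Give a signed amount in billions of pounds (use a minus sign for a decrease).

+£154.5 billion

Bank of England balance sheet:
  Assets:      Loans to banks +£268B, Foreign assets −£113.5B
  Liabilities: Bank reserves −£244.5B, Currency in circulation +£290B, Government deposits +£109B
Change in total Bank of England assets = +£154.5 billion.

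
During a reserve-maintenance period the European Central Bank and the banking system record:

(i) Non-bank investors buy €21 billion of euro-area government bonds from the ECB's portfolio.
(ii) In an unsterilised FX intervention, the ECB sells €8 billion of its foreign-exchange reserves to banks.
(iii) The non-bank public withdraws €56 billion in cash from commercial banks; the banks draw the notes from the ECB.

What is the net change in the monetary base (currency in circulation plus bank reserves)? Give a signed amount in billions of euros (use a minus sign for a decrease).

-€29 billion

Asset sale (to non-banks) €21 billion: ECB balance sheet contracts → −€21B.
FX sale €8 billion: ECB balance sheet contracts → −€8B.
Currency withdrawal €56 billion: just a shift between currency and reserves — both are base money → 0.
Net: −21 − 8 + 0 = -€29 billion.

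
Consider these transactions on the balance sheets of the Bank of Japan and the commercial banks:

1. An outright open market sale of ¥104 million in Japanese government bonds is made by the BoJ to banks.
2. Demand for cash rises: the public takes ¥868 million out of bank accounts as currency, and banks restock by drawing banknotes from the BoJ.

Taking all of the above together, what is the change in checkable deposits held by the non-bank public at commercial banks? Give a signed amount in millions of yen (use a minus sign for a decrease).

-¥868 million

BoJ balance sheet:
  Assets:      Securities −¥104M
  Liabilities: Bank reserves −¥972M, Currency in circulation +¥868M
Commercial banking system:
  Assets:      Reserves at CB −¥972M, Securities +¥104M
  Liabilities: Checkable deposits −¥868M
So the change in checkable deposits held by the non-bank public at commercial banks is -¥868 million.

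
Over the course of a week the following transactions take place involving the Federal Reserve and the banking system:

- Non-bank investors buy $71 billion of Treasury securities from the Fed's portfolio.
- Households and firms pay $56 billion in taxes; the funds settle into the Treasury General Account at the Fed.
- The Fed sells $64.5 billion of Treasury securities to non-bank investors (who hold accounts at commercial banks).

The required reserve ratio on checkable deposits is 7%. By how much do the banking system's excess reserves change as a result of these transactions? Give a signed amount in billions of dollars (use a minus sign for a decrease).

-$178.095 billion

Asset sale (to non-banks) $71 billion: reserves −$71B, deposits −$71B.
Government account inflow $56 billion: reserves −$56B, deposits −$56B.
Asset sale (to non-banks) $64.5 billion: reserves −$64.5B, deposits −$64.5B.
Totals: Δreserves = −$191.5B, Δdeposits = −$191.5B.
Δrequired reserves = 7% × −$191.5B = −$13.405B.
Δexcess reserves = Δreserves − Δrequired = −$191.5B − (−$13.405B) = -$178.095 billion.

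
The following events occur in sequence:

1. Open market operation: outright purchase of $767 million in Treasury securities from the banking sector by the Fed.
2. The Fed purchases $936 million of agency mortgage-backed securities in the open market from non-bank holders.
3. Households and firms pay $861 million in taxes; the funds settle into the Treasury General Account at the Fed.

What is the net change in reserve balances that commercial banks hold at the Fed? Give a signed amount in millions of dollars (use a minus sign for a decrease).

+$842 million

OMO purchase (from banks) $767 million: the Fed pays by crediting reserve accounts → +$767M.
Asset purchase (from non-banks) $936 million: the Fed pays by crediting reserve accounts → +$936M.
Government account inflow $861 million: funds move from bank reserves into the government account → −$861M.
Net: 767 + 936 − 861 = +$842 million.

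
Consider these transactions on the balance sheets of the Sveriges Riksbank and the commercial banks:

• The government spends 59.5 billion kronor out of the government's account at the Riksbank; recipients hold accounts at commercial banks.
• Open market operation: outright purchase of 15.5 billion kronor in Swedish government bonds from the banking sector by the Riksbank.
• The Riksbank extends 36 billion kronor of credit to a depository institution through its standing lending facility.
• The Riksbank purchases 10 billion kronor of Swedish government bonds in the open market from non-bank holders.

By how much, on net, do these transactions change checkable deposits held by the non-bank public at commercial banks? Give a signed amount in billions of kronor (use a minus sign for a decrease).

+69.5 billion

Riksbank balance sheet:
  Assets:      Securities +25.5B, Loans to banks +36B
  Liabilities: Bank reserves +121B, Government deposits −59.5B
Commercial banking system:
  Assets:      Reserves at CB +121B, Securities −15.5B
  Liabilities: Checkable deposits +69.5B, Borrowings from CB +36B
So the change in checkable deposits held by the non-bank public at commercial banks is +69.5 billion.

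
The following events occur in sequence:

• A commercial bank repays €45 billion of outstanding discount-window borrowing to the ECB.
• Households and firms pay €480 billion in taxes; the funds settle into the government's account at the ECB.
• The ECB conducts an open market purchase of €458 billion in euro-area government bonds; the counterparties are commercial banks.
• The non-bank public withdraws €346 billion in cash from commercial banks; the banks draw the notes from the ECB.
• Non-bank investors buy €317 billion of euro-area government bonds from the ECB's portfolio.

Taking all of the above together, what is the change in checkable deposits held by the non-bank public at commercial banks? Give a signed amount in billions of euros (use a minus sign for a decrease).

Discount-window repayment €45 billion: the counterparty is a bank, so public deposits are unchanged → 0.
Government account inflow €480 billion: non-bank counterparties' bank balances fall → −€480B.
OMO purchase (from banks) €458 billion: the counterparty is a bank, so public deposits are unchanged → 0.
Currency withdrawal €346 billion: non-bank counterparties' bank balances fall → −€346B.
Asset sale (to non-banks) €317 billion: non-bank counterparties' bank balances fall → −€317B.
Net: 0 − 480 + 0 − 346 − 317 = -€1143 billion.

-€1143 billion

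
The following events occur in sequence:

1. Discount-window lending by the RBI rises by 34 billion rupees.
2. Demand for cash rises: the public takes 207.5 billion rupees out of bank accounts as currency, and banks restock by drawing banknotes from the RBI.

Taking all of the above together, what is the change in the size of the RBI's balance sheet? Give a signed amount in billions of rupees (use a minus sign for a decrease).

RBI balance sheet:
  Assets:      Loans to banks +34B
  Liabilities: Bank reserves −173.5B, Currency in circulation +207.5B
Commercial banking system:
  Assets:      Reserves at CB −173.5B
  Liabilities: Checkable deposits −207.5B, Borrowings from CB +34B
Change in total RBI assets = +34 billion.

+34 billion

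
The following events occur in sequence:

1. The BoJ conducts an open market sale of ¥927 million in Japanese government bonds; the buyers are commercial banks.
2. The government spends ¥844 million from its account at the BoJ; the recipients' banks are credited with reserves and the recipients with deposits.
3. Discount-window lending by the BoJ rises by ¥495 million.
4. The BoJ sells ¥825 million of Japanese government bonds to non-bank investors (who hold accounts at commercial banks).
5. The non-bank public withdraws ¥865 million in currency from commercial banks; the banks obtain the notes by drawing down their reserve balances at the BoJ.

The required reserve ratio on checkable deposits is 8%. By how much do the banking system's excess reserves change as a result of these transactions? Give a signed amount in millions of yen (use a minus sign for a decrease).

OMO sale (to banks) ¥927 million: reserves −¥927M, deposits 0.
Government spending ¥844 million: reserves +¥844M, deposits +¥844M.
Discount-window loan ¥495 million: reserves +¥495M, deposits 0.
Asset sale (to non-banks) ¥825 million: reserves −¥825M, deposits −¥825M.
Currency withdrawal ¥865 million: reserves −¥865M, deposits −¥865M.
Totals: Δreserves = −¥1278M, Δdeposits = −¥846M.
Δrequired reserves = 8% × −¥846M = −¥67.68M.
Δexcess reserves = Δreserves − Δrequired = −¥1278M − (−¥67.68M) = -¥1210.32 million.

-¥1210.32 million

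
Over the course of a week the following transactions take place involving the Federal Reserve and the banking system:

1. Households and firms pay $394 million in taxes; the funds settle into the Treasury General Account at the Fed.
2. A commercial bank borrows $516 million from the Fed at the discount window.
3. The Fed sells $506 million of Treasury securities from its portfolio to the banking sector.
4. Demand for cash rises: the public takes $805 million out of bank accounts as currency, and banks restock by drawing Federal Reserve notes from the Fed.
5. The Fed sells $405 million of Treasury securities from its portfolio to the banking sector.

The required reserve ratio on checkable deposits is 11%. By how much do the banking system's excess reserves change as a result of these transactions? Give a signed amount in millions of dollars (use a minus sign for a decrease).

-$1462.11 million

Government account inflow $394 million: reserves −$394M, deposits −$394M.
Discount-window loan $516 million: reserves +$516M, deposits 0.
OMO sale (to banks) $506 million: reserves −$506M, deposits 0.
Currency withdrawal $805 million: reserves −$805M, deposits −$805M.
OMO sale (to banks) $405 million: reserves −$405M, deposits 0.
Totals: Δreserves = −$1594M, Δdeposits = −$1199M.
Δrequired reserves = 11% × −$1199M = −$131.89M.
Δexcess reserves = Δreserves − Δrequired = −$1594M − (−$131.89M) = -$1462.11 million.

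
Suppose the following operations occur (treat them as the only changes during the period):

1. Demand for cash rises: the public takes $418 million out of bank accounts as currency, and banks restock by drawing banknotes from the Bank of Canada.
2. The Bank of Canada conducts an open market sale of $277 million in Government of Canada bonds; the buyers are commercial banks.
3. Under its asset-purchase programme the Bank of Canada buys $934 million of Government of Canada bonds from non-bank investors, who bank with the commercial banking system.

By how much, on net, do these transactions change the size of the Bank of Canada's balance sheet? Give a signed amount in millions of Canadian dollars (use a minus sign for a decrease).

Currency withdrawal $418 million: only the composition of liabilities changes → 0.
OMO sale (to banks) $277 million: a Bank of Canada asset is shed → −$277M.
Asset purchase (from non-banks) $934 million: a Bank of Canada asset is acquired → +$934M.
Net: 0 − 277 + 934 = +$657 million.

+$657 million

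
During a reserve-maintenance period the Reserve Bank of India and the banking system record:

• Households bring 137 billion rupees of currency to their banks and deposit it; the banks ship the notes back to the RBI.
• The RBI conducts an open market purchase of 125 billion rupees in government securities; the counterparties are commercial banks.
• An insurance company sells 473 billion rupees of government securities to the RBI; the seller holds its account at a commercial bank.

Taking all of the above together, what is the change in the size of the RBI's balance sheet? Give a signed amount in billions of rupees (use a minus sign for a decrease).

+598 billion

RBI balance sheet:
  Assets:      Securities +598B
  Liabilities: Bank reserves +735B, Currency in circulation −137B
Change in total RBI assets = +598 billion.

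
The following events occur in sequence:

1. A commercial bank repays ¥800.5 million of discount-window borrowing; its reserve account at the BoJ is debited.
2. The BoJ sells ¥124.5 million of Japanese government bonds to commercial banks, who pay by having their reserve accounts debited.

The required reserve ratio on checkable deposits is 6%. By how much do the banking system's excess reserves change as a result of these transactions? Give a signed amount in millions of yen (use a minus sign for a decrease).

Discount-window repayment ¥800.5 million: reserves −¥800.5M, deposits 0.
OMO sale (to banks) ¥124.5 million: reserves −¥124.5M, deposits 0.
Totals: Δreserves = −¥925M, Δdeposits = 0.
Δrequired reserves = 6% × 0 = 0.
Δexcess reserves = Δreserves − Δrequired = −¥925M − (0) = -¥925 million.

-¥925 million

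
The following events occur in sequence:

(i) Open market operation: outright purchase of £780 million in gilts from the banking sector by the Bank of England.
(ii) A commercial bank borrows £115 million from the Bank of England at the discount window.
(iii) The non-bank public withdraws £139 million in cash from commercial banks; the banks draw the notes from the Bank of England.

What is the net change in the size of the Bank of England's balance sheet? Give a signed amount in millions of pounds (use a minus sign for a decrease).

+£895 million

OMO purchase (from banks) £780 million: a Bank of England asset is acquired → +£780M.
Discount-window loan £115 million: a Bank of England asset is acquired → +£115M.
Currency withdrawal £139 million: only the composition of liabilities changes → 0.
Net: 780 + 115 + 0 = +£895 million.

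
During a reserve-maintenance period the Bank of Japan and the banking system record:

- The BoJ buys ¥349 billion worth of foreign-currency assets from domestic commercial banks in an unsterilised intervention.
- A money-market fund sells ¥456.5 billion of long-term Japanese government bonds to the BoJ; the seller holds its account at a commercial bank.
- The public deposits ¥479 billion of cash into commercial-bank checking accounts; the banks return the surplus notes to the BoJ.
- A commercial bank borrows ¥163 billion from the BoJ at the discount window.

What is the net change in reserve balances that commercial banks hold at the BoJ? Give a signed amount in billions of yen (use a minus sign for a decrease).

+¥1447.5 billion

FX purchase ¥349 billion: the BoJ pays by crediting reserve accounts → +¥349B.
Asset purchase (from non-banks) ¥456.5 billion: the BoJ pays by crediting reserve accounts → +¥456.5B.
Currency deposit ¥479 billion: returned notes are swapped for reserve credit → +¥479B.
Discount-window loan ¥163 billion: the loan is credited to the bank's reserve account → +¥163B.
Net: 349 + 456.5 + 479 + 163 = +¥1447.5 billion.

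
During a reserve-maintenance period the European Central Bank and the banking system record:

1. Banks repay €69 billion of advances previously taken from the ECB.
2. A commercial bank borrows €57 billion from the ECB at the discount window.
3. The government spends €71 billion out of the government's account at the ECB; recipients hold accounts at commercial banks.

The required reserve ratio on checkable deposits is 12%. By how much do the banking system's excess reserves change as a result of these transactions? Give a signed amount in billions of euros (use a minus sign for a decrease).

+€50.48 billion

Discount-window repayment €69 billion: reserves −€69B, deposits 0.
Discount-window loan €57 billion: reserves +€57B, deposits 0.
Government spending €71 billion: reserves +€71B, deposits +€71B.
Totals: Δreserves = +€59B, Δdeposits = +€71B.
Δrequired reserves = 12% × +€71B = +€8.52B.
Δexcess reserves = Δreserves − Δrequired = +€59B − (+€8.52B) = +€50.48 billion.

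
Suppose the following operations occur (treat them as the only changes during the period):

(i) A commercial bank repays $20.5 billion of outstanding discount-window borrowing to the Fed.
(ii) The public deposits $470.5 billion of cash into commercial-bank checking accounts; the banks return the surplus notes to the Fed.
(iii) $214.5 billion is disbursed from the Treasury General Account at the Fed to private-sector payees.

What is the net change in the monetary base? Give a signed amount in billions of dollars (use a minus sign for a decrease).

Discount-window repayment $20.5 billion: Fed balance sheet contracts → −$20.5B.
Currency deposit $470.5 billion: just a shift between currency and reserves — both are base money → 0.
Government spending $214.5 billion: a non-base liability converts back to reserves → +$214.5B.
Net: −20.5 + 0 + 214.5 = +$194 billion.

+$194 billion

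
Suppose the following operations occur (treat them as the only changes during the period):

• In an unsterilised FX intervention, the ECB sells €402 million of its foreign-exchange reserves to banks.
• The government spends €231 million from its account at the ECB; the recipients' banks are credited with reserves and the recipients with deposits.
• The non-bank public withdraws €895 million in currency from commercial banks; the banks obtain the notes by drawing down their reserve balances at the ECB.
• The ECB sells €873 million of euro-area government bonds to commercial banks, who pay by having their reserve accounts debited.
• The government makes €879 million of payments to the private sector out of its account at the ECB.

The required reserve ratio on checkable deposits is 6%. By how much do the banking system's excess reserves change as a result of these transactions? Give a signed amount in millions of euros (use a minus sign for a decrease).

-€1072.9 million

FX sale €402 million: reserves −€402M, deposits 0.
Government spending €231 million: reserves +€231M, deposits +€231M.
Currency withdrawal €895 million: reserves −€895M, deposits −€895M.
OMO sale (to banks) €873 million: reserves −€873M, deposits 0.
Government spending €879 million: reserves +€879M, deposits +€879M.
Totals: Δreserves = −€1060M, Δdeposits = +€215M.
Δrequired reserves = 6% × +€215M = +€12.9M.
Δexcess reserves = Δreserves − Δrequired = −€1060M − (+€12.9M) = -€1072.9 million.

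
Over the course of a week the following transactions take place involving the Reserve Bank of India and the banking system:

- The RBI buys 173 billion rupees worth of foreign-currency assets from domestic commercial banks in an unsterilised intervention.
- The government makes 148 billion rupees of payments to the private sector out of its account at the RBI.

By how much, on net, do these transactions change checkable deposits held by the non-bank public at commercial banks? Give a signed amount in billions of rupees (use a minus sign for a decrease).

+148 billion

FX purchase 173 billion rupees: the counterparty is a bank, so public deposits are unchanged → 0.
Government spending 148 billion rupees: non-bank counterparties' bank balances rise → +148B.
Net: 0 + 148 = +148 billion.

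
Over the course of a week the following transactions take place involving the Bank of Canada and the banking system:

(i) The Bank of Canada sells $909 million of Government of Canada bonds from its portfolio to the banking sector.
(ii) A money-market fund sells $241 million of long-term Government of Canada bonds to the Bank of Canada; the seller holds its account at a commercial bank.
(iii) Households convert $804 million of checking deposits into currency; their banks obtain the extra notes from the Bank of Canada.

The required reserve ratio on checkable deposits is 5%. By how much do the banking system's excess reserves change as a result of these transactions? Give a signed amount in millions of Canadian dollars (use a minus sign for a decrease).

OMO sale (to banks) $909 million: reserves −$909M, deposits 0.
Asset purchase (from non-banks) $241 million: reserves +$241M, deposits +$241M.
Currency withdrawal $804 million: reserves −$804M, deposits −$804M.
Totals: Δreserves = −$1472M, Δdeposits = −$563M.
Δrequired reserves = 5% × −$563M = −$28.15M.
Δexcess reserves = Δreserves − Δrequired = −$1472M − (−$28.15M) = -$1443.85 million.

-$1443.85 million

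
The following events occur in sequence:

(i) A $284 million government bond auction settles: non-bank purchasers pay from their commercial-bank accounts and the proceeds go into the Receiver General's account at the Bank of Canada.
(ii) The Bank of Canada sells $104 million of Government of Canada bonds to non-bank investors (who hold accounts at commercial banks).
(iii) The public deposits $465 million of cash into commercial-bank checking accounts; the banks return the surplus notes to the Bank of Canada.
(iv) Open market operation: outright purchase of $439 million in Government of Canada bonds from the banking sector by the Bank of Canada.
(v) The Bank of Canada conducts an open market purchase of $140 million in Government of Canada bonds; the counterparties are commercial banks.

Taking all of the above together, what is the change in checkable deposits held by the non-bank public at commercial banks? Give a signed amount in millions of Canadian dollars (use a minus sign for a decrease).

+$77 million

Bank of Canada balance sheet:
  Assets:      Securities +$475M
  Liabilities: Bank reserves +$656M, Currency in circulation −$465M, Government deposits +$284M
Commercial banking system:
  Assets:      Reserves at CB +$656M, Securities −$579M
  Liabilities: Checkable deposits +$77M
So the change in checkable deposits held by the non-bank public at commercial banks is +$77 million.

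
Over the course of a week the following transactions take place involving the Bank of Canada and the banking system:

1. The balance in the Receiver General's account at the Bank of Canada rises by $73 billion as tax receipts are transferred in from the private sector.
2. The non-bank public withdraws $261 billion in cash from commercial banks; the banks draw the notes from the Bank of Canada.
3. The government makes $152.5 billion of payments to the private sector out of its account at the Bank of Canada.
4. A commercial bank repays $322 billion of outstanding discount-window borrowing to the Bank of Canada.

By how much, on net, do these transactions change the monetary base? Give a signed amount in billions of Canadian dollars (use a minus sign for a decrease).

Government account inflow $73 billion: reserves shift to a non-base liability → −$73B.
Currency withdrawal $261 billion: just a shift between currency and reserves — both are base money → 0.
Government spending $152.5 billion: a non-base liability converts back to reserves → +$152.5B.
Discount-window repayment $322 billion: Bank of Canada balance sheet contracts → −$322B.
Net: −73 + 0 + 152.5 − 322 = -$242.5 billion.

-$242.5 billion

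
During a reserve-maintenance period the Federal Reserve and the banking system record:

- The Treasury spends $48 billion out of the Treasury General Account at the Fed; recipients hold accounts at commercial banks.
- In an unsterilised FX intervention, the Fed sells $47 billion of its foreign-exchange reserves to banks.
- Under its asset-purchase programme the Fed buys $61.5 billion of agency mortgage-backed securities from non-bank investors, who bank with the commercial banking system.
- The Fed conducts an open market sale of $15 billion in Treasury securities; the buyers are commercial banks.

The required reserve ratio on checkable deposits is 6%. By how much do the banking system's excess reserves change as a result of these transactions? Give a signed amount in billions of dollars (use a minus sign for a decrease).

+$40.93 billion

Government spending $48 billion: reserves +$48B, deposits +$48B.
FX sale $47 billion: reserves −$47B, deposits 0.
Asset purchase (from non-banks) $61.5 billion: reserves +$61.5B, deposits +$61.5B.
OMO sale (to banks) $15 billion: reserves −$15B, deposits 0.
Totals: Δreserves = +$47.5B, Δdeposits = +$109.5B.
Δrequired reserves = 6% × +$109.5B = +$6.57B.
Δexcess reserves = Δreserves − Δrequired = +$47.5B − (+$6.57B) = +$40.93 billion.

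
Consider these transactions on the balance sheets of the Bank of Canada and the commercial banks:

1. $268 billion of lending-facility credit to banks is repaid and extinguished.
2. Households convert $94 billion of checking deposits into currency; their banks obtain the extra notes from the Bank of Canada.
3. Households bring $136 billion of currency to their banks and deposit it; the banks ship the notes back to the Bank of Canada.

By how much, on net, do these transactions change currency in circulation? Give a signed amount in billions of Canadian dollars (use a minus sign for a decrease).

Discount-window repayment $268 billion: no currency enters or leaves circulation → 0.
Currency withdrawal $94 billion: notes leave the central bank → +$94B.
Currency deposit $136 billion: notes return to the central bank → −$136B.
Net: 0 + 94 − 136 = -$42 billion.

-$42 billion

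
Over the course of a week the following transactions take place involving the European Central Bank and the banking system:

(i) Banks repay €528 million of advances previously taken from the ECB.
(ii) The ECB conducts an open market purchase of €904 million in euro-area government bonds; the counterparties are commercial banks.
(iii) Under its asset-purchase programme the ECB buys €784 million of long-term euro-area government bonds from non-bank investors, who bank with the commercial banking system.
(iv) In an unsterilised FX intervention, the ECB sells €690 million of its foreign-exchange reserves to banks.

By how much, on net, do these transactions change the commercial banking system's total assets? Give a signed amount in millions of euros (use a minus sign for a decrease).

+€256 million

ECB balance sheet:
  Assets:      Securities +€1688M, Loans to banks −€528M, Foreign assets −€690M
  Liabilities: Bank reserves +€470M
Commercial banking system:
  Assets:      Reserves at CB +€470M, Securities −€904M, Foreign assets +€690M
  Liabilities: Checkable deposits +€784M, Borrowings from CB −€528M
Change in total bank assets = +€256 million.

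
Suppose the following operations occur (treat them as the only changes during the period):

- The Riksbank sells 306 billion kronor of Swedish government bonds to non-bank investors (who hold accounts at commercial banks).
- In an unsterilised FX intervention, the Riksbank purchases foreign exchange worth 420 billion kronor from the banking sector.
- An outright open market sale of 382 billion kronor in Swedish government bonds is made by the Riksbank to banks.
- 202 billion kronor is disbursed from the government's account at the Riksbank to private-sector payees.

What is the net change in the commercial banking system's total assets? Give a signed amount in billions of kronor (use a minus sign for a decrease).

-104 billion

Riksbank balance sheet:
  Assets:      Securities −688B, Foreign assets +420B
  Liabilities: Bank reserves −66B, Government deposits −202B
Commercial banking system:
  Assets:      Reserves at CB −66B, Securities +382B, Foreign assets −420B
  Liabilities: Checkable deposits −104B
Change in total bank assets = -104 billion.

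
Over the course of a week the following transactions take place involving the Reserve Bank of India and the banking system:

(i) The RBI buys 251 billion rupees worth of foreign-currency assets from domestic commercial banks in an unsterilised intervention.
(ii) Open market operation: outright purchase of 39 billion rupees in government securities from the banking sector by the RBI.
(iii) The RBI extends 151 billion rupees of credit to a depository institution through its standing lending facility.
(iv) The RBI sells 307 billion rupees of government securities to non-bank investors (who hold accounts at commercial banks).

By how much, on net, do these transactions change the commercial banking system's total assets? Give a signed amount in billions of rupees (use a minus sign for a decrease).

RBI balance sheet:
  Assets:      Securities −268B, Loans to banks +151B, Foreign assets +251B
  Liabilities: Bank reserves +134B
Commercial banking system:
  Assets:      Reserves at CB +134B, Securities −39B, Foreign assets −251B
  Liabilities: Checkable deposits −307B, Borrowings from CB +151B
Change in total bank assets = -156 billion.

-156 billion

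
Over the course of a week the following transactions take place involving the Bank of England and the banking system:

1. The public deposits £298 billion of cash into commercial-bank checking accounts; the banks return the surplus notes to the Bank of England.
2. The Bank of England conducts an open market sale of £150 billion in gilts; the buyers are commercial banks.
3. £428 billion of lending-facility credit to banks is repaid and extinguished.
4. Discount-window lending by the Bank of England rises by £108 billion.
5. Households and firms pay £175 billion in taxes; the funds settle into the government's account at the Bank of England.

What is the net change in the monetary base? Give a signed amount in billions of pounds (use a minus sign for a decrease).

-£645 billion

Bank of England balance sheet:
  Assets:      Securities −£150B, Loans to banks −£320B
  Liabilities: Bank reserves −£347B, Currency in circulation −£298B, Government deposits +£175B
Monetary base = currency + reserves: −£298B + (−£347B) = -£645 billion.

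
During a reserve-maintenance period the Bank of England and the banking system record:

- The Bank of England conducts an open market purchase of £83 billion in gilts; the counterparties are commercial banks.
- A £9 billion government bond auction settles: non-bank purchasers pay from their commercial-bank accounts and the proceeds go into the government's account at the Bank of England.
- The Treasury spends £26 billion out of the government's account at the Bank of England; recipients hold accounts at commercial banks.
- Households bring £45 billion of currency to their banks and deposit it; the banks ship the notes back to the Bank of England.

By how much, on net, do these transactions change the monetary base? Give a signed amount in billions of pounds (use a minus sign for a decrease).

+£100 billion

OMO purchase (from banks) £83 billion: Bank of England balance sheet expands → +£83B.
Government account inflow £9 billion: reserves shift to a non-base liability → −£9B.
Government spending £26 billion: a non-base liability converts back to reserves → +£26B.
Currency deposit £45 billion: just a shift between currency and reserves — both are base money → 0.
Net: 83 − 9 + 26 + 0 = +£100 billion.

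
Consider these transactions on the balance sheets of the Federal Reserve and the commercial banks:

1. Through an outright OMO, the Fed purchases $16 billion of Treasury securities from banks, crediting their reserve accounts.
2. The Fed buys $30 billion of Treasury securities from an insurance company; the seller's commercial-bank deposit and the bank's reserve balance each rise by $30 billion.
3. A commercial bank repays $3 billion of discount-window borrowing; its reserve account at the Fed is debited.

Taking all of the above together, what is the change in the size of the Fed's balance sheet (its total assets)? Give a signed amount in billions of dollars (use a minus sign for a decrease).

Fed balance sheet:
  Assets:      Securities +$46B, Loans to banks −$3B
  Liabilities: Bank reserves +$43B
Change in total Fed assets = +$43 billion.

+$43 billion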